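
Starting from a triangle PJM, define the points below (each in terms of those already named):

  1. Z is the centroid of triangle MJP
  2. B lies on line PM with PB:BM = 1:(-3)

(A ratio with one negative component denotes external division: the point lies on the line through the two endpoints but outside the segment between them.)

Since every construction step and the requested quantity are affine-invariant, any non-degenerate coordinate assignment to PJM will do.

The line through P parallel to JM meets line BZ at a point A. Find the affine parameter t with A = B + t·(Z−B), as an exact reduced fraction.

Work in coordinates with P = (0, 0), J = (1, 0), M = (0, 1).
1. Z is the centroid of triangle MJP ⇒ Z = (1/3, 1/3)
2. B lies on line PM with PB:BM = 1:(-3) ⇒ B = (0, -1/2)
through P parallel to JM: direction (-1, 1); meets BZ at A = (1/7, -1/7)
A = B + t·(Z−B) with t = 3/7

t = 3/7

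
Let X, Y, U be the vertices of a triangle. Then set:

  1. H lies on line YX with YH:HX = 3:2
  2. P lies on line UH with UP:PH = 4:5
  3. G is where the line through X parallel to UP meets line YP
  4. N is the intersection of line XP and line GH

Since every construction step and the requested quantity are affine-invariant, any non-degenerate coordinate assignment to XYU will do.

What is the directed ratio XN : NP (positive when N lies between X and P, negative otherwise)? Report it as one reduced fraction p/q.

Assign X = (0, 0), Y = (1, 0), U = (0, 1) — the answer is frame-independent, so this choice is without loss of generality.
1. H lies on line YX with YH:HX = 3:2 ⇒ H = (2/5, 0)
2. P lies on line UH with UP:PH = 4:5 ⇒ P = (8/45, 5/9)
3. G is where the line through X parallel to UP meets line YP ⇒ G = (-10/27, 25/27)
4. N is the intersection of line XP and line GH ⇒ N = (1/9, 25/72)
N = X + t·(P−X) with t = 5/8, so XN:NP = t:(1−t) = 5/8:3/8

XN:NP = 5/3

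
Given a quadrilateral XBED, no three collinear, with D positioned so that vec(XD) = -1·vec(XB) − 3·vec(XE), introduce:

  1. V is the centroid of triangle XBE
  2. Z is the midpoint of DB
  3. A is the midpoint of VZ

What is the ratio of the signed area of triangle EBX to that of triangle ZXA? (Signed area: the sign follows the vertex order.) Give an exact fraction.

[EBX]:[ZXA] = 4

Assign X = (0, 0), B = (1, 0), E = (0, 1), D = (-1, -3) — the answer is frame-independent, so this choice is without loss of generality.
1. V is the centroid of triangle XBE ⇒ V = (1/3, 1/3)
2. Z is the midpoint of DB ⇒ Z = (0, -3/2)
3. A is the midpoint of VZ ⇒ A = (1/6, -7/12)
2·[EBX] = -1, 2·[ZXA] = -1/4
[EBX]:[ZXA] = -1:-1/4 = 4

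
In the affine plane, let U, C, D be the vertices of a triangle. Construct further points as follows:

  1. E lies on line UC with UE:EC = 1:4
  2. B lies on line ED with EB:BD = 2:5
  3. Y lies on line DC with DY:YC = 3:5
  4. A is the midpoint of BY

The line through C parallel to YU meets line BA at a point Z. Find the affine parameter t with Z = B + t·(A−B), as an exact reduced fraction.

t = 72

Set U = (0, 0), C = (1, 0), D = (0, 1); any affine frame gives the same invariant.
1. E lies on line UC with UE:EC = 1:4 ⇒ E = (1/5, 0)
2. B lies on line ED with EB:BD = 2:5 ⇒ B = (1/7, 2/7)
3. Y lies on line DC with DY:YC = 3:5 ⇒ Y = (3/8, 5/8)
4. A is the midpoint of BY ⇒ A = (29/112, 51/112)
through C parallel to YU: direction (-3/8, -5/8); meets BA at Z = (17/2, 25/2)
Z = B + t·(A−B) with t = 72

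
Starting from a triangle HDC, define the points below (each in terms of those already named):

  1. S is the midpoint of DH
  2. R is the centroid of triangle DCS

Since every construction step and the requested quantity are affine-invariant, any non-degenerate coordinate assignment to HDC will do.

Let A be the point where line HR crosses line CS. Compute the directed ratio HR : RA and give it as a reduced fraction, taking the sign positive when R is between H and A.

Work in coordinates with H = (0, 0), D = (1, 0), C = (0, 1).
1. S is the midpoint of DH ⇒ S = (1/2, 0)
2. R is the centroid of triangle DCS ⇒ R = (1/2, 1/3)
line HR meets CS at A = (3/8, 1/4)
R = H + t·(A−H) with t = 4/3, so HR:RA = 4/3:-1/3

HR:RA = -4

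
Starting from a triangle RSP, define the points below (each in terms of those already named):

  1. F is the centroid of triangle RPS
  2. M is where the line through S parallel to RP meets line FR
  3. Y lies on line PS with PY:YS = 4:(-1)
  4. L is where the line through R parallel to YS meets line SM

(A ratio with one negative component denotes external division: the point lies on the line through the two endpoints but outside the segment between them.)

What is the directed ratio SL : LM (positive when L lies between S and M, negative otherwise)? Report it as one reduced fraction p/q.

Choose coordinates R = (0, 0), S = (1, 0), P = (0, 1).
1. F is the centroid of triangle RPS ⇒ F = (1/3, 1/3)
2. M is where the line through S parallel to RP meets line FR ⇒ M = (1, 1)
3. Y lies on line PS with PY:YS = 4:(-1) ⇒ Y = (4/3, -1/3)
4. L is where the line through R parallel to YS meets line SM ⇒ L = (1, -1)
L = S + t·(M−S) with t = -1, so SL:LM = t:(1−t) = -1:2

SL:LM = -1/2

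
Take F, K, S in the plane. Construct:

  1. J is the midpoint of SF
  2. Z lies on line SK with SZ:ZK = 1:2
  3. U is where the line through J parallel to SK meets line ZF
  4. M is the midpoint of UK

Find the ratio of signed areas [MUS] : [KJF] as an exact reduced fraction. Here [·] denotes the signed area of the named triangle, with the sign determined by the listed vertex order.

Choose coordinates F = (0, 0), K = (1, 0), S = (0, 1).
1. J is the midpoint of SF ⇒ J = (0, 1/2)
2. Z lies on line SK with SZ:ZK = 1:2 ⇒ Z = (1/3, 2/3)
3. U is where the line through J parallel to SK meets line ZF ⇒ U = (1/6, 1/3)
4. M is the midpoint of UK ⇒ M = (7/12, 1/6)
2·[MUS] = -1/4, 2·[KJF] = 1/2
[MUS]:[KJF] = -1/4:1/2 = -1/2

[MUS]:[KJF] = -1/2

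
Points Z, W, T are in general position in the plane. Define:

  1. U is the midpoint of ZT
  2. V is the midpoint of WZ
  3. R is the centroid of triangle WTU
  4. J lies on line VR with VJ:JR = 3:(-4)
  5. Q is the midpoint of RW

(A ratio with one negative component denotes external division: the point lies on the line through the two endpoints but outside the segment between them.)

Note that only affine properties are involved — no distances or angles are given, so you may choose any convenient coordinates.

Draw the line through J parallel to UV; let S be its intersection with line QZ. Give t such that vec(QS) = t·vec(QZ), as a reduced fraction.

t = 17/11

Assign Z = (0, 0), W = (1, 0), T = (0, 1) — the answer is frame-independent, so this choice is without loss of generality.
1. U is the midpoint of ZT ⇒ U = (0, 1/2)
2. V is the midpoint of WZ ⇒ V = (1/2, 0)
3. R is the centroid of triangle WTU ⇒ R = (1/3, 1/2)
4. J lies on line VR with VJ:JR = 3:(-4) ⇒ J = (1, -3/2)
5. Q is the midpoint of RW ⇒ Q = (2/3, 1/4)
through J parallel to UV: direction (1/2, -1/2); meets QZ at S = (-4/11, -3/22)
S = Q + t·(Z−Q) with t = 17/11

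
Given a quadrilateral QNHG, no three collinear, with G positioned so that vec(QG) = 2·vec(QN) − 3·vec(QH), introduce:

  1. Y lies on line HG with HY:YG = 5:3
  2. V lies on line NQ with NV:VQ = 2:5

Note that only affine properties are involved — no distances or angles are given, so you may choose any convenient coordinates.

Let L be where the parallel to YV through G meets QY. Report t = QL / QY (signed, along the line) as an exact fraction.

t = 13/10

Choose coordinates Q = (0, 0), N = (1, 0), H = (0, 1), G = (2, -3).
1. Y lies on line HG with HY:YG = 5:3 ⇒ Y = (5/4, -3/2)
2. V lies on line NQ with NV:VQ = 2:5 ⇒ V = (5/7, 0)
through G parallel to YV: direction (-15/28, 3/2); meets QY at L = (13/8, -39/20)
L = Q + t·(Y−Q) with t = 13/10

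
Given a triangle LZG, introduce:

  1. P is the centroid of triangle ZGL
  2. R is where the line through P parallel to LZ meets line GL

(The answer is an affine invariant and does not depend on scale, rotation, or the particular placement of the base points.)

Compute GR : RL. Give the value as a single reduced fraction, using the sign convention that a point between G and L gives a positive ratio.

GR:RL = 2

Choose coordinates L = (0, 0), Z = (1, 0), G = (0, 1).
1. P is the centroid of triangle ZGL ⇒ P = (1/3, 1/3)
2. R is where the line through P parallel to LZ meets line GL ⇒ R = (0, 1/3)
R = G + t·(L−G) with t = 2/3, so GR:RL = t:(1−t) = 2/3:1/3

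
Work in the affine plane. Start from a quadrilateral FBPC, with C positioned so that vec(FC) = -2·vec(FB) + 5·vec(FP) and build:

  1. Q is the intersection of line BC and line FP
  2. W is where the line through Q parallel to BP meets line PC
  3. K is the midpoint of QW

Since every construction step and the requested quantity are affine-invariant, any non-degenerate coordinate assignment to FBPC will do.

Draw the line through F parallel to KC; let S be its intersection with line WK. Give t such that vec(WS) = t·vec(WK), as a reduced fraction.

Assign F = (0, 0), B = (1, 0), P = (0, 1), C = (-2, 5) — the answer is frame-independent, so this choice is without loss of generality.
1. Q is the intersection of line BC and line FP ⇒ Q = (0, 5/3)
2. W is where the line through Q parallel to BP meets line PC ⇒ W = (-2/3, 7/3)
3. K is the midpoint of QW ⇒ K = (-1/3, 2)
through F parallel to KC: direction (-5/3, 3); meets WK at S = (-25/12, 15/4)
S = W + t·(K−W) with t = -17/4

t = -17/4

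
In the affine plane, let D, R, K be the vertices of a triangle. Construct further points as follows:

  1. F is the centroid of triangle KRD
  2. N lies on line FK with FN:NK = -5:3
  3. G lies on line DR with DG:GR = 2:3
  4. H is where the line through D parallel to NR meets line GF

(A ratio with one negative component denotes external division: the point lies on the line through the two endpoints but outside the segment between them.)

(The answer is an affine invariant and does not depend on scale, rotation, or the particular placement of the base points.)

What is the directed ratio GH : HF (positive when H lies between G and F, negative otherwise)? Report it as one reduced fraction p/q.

GH:HF = -24/35

Work in coordinates with D = (0, 0), R = (1, 0), K = (0, 1).
1. F is the centroid of triangle KRD ⇒ F = (1/3, 1/3)
2. N lies on line FK with FN:NK = -5:3 ⇒ N = (-1/2, 2)
3. G lies on line DR with DG:GR = 2:3 ⇒ G = (2/5, 0)
4. H is where the line through D parallel to NR meets line GF ⇒ H = (6/11, -8/11)
H = G + t·(F−G) with t = -24/11, so GH:HF = t:(1−t) = -24/11:35/11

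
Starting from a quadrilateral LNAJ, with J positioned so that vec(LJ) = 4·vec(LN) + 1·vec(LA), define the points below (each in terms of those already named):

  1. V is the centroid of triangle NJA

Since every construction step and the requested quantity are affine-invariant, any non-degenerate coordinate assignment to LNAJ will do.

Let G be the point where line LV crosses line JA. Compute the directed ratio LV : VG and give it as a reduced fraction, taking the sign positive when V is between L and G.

Set L = (0, 0), N = (1, 0), A = (0, 1), J = (4, 1); any affine frame gives the same invariant.
1. V is the centroid of triangle NJA ⇒ V = (5/3, 2/3)
line LV meets JA at G = (5/2, 1)
V = L + t·(G−L) with t = 2/3, so LV:VG = 2/3:1/3

LV:VG = 2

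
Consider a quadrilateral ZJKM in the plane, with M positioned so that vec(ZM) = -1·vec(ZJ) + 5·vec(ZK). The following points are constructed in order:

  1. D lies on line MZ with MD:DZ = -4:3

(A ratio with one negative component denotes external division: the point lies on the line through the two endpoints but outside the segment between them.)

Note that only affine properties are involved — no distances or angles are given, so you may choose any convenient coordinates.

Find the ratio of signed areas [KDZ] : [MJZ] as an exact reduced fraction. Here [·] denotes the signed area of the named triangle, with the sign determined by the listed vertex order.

[KDZ]:[MJZ] = 3/5

Assign Z = (0, 0), J = (1, 0), K = (0, 1), M = (-1, 5) — the answer is frame-independent, so this choice is without loss of generality.
1. D lies on line MZ with MD:DZ = -4:3 ⇒ D = (3, -15)
2·[KDZ] = -3, 2·[MJZ] = -5
[KDZ]:[MJZ] = -3:-5 = 3/5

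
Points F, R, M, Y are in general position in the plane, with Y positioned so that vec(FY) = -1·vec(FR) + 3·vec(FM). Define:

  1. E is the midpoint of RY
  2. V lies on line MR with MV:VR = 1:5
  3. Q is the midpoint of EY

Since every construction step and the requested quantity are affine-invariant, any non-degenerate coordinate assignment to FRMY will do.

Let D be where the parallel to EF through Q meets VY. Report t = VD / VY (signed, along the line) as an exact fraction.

Set F = (0, 0), R = (1, 0), M = (0, 1), Y = (-1, 3); any affine frame gives the same invariant.
1. E is the midpoint of RY ⇒ E = (0, 3/2)
2. V lies on line MR with MV:VR = 1:5 ⇒ V = (1/6, 5/6)
3. Q is the midpoint of EY ⇒ Q = (-1/2, 9/4)
through Q parallel to EF: direction (0, -3/2); meets VY at D = (-1/2, 29/14)
D = V + t·(Y−V) with t = 4/7

t = 4/7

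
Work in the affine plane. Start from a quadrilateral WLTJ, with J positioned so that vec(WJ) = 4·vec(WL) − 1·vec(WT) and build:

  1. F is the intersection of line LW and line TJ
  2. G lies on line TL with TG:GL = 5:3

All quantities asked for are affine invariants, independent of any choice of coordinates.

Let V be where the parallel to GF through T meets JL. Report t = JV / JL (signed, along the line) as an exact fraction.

Choose coordinates W = (0, 0), L = (1, 0), T = (0, 1), J = (4, -1).
1. F is the intersection of line LW and line TJ ⇒ F = (2, 0)
2. G lies on line TL with TG:GL = 5:3 ⇒ G = (5/8, 3/8)
through T parallel to GF: direction (11/8, -3/8); meets JL at V = (-11, 4)
V = J + t·(L−J) with t = 5

t = 5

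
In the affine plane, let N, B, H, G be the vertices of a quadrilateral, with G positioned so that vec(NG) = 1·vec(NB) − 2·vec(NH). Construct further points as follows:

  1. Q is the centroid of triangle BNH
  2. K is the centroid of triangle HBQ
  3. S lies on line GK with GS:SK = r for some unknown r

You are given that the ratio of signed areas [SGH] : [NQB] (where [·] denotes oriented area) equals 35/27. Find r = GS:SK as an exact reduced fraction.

r = 5/4

Set N = (0, 0), B = (1, 0), H = (0, 1), G = (1, -2); any affine frame gives the same invariant.
1. Q is the centroid of triangle BNH ⇒ Q = (1/3, 1/3)
2. K is the centroid of triangle HBQ ⇒ K = (4/9, 4/9)
3. With GS:SK = r, write λ = r/(r+1) so S = G + λ·(K−G); S is affine-linear in λ
Every point depending on S is an affine combination of S and λ-independent points, so each such coordinate is linear in λ; the λ² term in each signed area is a multiple of (K−G)×(K−G) = 0, so 2·[SGH] and 2·[NQB] are each linear in λ. Evaluating at λ=0 and λ=1:
  2·[SGH] = -7/9·λ,   2·[NQB] = -1/3
So [SGH]:[NQB] = (-7/9·λ) / (-1/3). Setting this equal to 35/27:
  -7/9·λ = 35/27·(-1/3)  ⇒  λ = 5/9
Then r = λ/(1−λ) = (5/9)/(4/9) = 5/4. Check: with r = 5/4, S = (56/81, -52/81) and [SGH]:[NQB] = 35/27 as required.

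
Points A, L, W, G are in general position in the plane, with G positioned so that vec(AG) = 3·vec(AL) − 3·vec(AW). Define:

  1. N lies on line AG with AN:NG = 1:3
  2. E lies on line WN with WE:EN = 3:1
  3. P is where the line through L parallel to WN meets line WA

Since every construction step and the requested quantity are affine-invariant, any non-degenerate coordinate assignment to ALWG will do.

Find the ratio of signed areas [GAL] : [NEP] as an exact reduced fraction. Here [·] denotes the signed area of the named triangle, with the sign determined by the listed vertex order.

Choose coordinates A = (0, 0), L = (1, 0), W = (0, 1), G = (3, -3).
1. N lies on line AG with AN:NG = 1:3 ⇒ N = (3/4, -3/4)
2. E lies on line WN with WE:EN = 3:1 ⇒ E = (9/16, -5/16)
3. P is where the line through L parallel to WN meets line WA ⇒ P = (0, 7/3)
2·[GAL] = -3, 2·[NEP] = -1/4
[GAL]:[NEP] = -3:-1/4 = 12

[GAL]:[NEP] = 12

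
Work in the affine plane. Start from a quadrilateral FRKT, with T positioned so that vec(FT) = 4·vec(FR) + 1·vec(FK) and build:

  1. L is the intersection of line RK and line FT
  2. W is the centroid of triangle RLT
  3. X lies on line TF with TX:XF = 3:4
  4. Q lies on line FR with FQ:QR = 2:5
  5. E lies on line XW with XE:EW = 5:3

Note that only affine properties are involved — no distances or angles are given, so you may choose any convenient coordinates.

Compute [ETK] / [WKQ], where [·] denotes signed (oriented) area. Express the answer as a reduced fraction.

Assign F = (0, 0), R = (1, 0), K = (0, 1), T = (4, 1) — the answer is frame-independent, so this choice is without loss of generality.
1. L is the intersection of line RK and line FT ⇒ L = (4/5, 1/5)
2. W is the centroid of triangle RLT ⇒ W = (29/15, 2/5)
3. X lies on line TF with TX:XF = 3:4 ⇒ X = (16/7, 4/7)
4. Q lies on line FR with FQ:QR = 2:5 ⇒ Q = (2/7, 0)
5. E lies on line XW with XE:EW = 5:3 ⇒ E = (347/168, 13/28)
2·[ETK] = 15/7, 2·[WKQ] = 37/21
[ETK]:[WKQ] = 15/7:37/21 = 45/37

[ETK]:[WKQ] = 45/37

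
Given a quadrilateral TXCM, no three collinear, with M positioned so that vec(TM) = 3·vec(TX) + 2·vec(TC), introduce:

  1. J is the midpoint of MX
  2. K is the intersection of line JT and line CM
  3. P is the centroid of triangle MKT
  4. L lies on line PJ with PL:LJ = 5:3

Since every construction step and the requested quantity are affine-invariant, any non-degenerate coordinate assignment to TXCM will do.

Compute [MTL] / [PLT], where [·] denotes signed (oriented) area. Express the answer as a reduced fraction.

Work in coordinates with T = (0, 0), X = (1, 0), C = (0, 1), M = (3, 2).
1. J is the midpoint of MX ⇒ J = (2, 1)
2. K is the intersection of line JT and line CM ⇒ K = (6, 3)
3. P is the centroid of triangle MKT ⇒ P = (3, 5/3)
4. L lies on line PJ with PL:LJ = 5:3 ⇒ L = (19/8, 5/4)
2·[MTL] = 1, 2·[PLT] = -5/24
[MTL]:[PLT] = 1:-5/24 = -24/5

[MTL]:[PLT] = -24/5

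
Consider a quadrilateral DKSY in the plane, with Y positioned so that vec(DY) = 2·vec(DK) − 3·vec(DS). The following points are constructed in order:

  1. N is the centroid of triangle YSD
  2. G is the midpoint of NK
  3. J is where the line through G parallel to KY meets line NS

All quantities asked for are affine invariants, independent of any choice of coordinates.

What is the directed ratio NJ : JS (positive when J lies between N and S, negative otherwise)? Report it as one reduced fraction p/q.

Set D = (0, 0), K = (1, 0), S = (0, 1), Y = (2, -3); any affine frame gives the same invariant.
1. N is the centroid of triangle YSD ⇒ N = (2/3, -2/3)
2. G is the midpoint of NK ⇒ G = (5/6, -1/3)
3. J is where the line through G parallel to KY meets line NS ⇒ J = (7/3, -29/6)
J = N + t·(S−N) with t = -5/2, so NJ:JS = t:(1−t) = -5/2:7/2

NJ:JS = -5/7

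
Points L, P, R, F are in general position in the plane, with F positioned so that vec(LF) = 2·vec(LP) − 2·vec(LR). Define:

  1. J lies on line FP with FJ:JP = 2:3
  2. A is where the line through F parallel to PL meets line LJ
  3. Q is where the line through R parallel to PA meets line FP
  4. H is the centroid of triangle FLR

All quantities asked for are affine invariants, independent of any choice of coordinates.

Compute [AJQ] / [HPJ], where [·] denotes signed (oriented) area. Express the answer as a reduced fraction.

[AJQ]:[HPJ] = 7/9

Set L = (0, 0), P = (1, 0), R = (0, 1), F = (2, -2); any affine frame gives the same invariant.
1. J lies on line FP with FJ:JP = 2:3 ⇒ J = (8/5, -6/5)
2. A is where the line through F parallel to PL meets line LJ ⇒ A = (8/3, -2)
3. Q is where the line through R parallel to PA meets line FP ⇒ Q = (5/4, -1/2)
4. H is the centroid of triangle FLR ⇒ H = (2/3, -1/3)
2·[AJQ] = -7/15, 2·[HPJ] = -3/5
[AJQ]:[HPJ] = -7/15:-3/5 = 7/9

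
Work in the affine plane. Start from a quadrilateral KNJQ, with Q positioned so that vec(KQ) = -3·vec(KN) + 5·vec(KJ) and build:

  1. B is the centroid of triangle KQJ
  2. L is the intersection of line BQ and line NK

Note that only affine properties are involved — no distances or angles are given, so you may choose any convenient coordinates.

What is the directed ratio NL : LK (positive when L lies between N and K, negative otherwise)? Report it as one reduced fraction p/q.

NL:LK = 2

Set K = (0, 0), N = (1, 0), J = (0, 1), Q = (-3, 5); any affine frame gives the same invariant.
1. B is the centroid of triangle KQJ ⇒ B = (-1, 2)
2. L is the intersection of line BQ and line NK ⇒ L = (1/3, 0)
L = N + t·(K−N) with t = 2/3, so NL:LK = t:(1−t) = 2/3:1/3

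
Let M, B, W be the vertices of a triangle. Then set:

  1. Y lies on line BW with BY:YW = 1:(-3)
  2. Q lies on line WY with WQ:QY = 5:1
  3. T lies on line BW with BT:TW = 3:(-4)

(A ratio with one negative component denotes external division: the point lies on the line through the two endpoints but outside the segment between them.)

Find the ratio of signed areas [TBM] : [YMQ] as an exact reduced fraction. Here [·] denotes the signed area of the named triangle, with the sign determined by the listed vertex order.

Work in coordinates with M = (0, 0), B = (1, 0), W = (0, 1).
1. Y lies on line BW with BY:YW = 1:(-3) ⇒ Y = (3/2, -1/2)
2. Q lies on line WY with WQ:QY = 5:1 ⇒ Q = (5/4, -1/4)
3. T lies on line BW with BT:TW = 3:(-4) ⇒ T = (4, -3)
2·[TBM] = 3, 2·[YMQ] = -1/4
[TBM]:[YMQ] = 3:-1/4 = -12

[TBM]:[YMQ] = -12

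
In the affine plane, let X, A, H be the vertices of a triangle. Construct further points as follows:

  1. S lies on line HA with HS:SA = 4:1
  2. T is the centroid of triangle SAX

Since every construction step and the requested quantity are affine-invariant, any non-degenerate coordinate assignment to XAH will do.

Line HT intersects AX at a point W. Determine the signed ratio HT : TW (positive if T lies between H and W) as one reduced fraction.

Assign X = (0, 0), A = (1, 0), H = (0, 1) — the answer is frame-independent, so this choice is without loss of generality.
1. S lies on line HA with HS:SA = 4:1 ⇒ S = (4/5, 1/5)
2. T is the centroid of triangle SAX ⇒ T = (3/5, 1/15)
line HT meets AX at W = (9/14, 0)
T = H + t·(W−H) with t = 14/15, so HT:TW = 14/15:1/15

HT:TW = 14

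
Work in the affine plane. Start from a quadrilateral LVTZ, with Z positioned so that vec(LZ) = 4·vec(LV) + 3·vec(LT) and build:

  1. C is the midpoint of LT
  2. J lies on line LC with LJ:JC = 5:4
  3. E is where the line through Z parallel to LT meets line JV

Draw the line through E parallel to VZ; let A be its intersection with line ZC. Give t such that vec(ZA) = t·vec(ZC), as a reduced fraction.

Assign L = (0, 0), V = (1, 0), T = (0, 1), Z = (4, 3) — the answer is frame-independent, so this choice is without loss of generality.
1. C is the midpoint of LT ⇒ C = (0, 1/2)
2. J lies on line LC with LJ:JC = 5:4 ⇒ J = (0, 5/18)
3. E is where the line through Z parallel to LT meets line JV ⇒ E = (4, -5/6)
through E parallel to VZ: direction (3, 3); meets ZC at A = (128/9, 169/18)
A = Z + t·(C−Z) with t = -23/9

t = -23/9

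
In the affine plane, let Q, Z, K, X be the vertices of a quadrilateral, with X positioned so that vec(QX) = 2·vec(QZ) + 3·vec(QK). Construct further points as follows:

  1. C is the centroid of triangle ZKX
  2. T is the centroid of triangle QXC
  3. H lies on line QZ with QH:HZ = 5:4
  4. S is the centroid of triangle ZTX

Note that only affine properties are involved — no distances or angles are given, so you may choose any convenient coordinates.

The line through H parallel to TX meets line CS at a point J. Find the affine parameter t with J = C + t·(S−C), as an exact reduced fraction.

t = 26/15

Set Q = (0, 0), Z = (1, 0), K = (0, 1), X = (2, 3); any affine frame gives the same invariant.
1. C is the centroid of triangle ZKX ⇒ C = (1, 4/3)
2. T is the centroid of triangle QXC ⇒ T = (1, 13/9)
3. H lies on line QZ with QH:HZ = 5:4 ⇒ H = (5/9, 0)
4. S is the centroid of triangle ZTX ⇒ S = (4/3, 40/27)
through H parallel to TX: direction (1, 14/9); meets CS at J = (71/45, 644/405)
J = C + t·(S−C) with t = 26/15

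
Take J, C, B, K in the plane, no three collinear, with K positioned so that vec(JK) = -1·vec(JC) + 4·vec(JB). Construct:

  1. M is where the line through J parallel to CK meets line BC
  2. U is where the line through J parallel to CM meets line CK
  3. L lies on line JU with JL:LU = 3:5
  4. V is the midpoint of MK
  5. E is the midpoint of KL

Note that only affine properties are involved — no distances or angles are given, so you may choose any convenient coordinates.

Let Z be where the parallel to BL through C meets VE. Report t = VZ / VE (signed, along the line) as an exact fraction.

Set J = (0, 0), C = (1, 0), B = (0, 1), K = (-1, 4); any affine frame gives the same invariant.
1. M is where the line through J parallel to CK meets line BC ⇒ M = (-1, 2)
2. U is where the line through J parallel to CM meets line CK ⇒ U = (2, -2)
3. L lies on line JU with JL:LU = 3:5 ⇒ L = (3/4, -3/4)
4. V is the midpoint of MK ⇒ V = (-1, 3)
5. E is the midpoint of KL ⇒ E = (-1/8, 13/8)
through C parallel to BL: direction (3/4, -7/4); meets VE at Z = (19/16, -7/16)
Z = V + t·(E−V) with t = 5/2

t = 5/2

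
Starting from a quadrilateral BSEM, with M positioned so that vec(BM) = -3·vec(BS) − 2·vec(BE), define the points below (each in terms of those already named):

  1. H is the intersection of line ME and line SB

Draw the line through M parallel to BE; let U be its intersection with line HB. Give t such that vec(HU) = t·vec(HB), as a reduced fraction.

t = -2

Choose coordinates B = (0, 0), S = (1, 0), E = (0, 1), M = (-3, -2).
1. H is the intersection of line ME and line SB ⇒ H = (-1, 0)
through M parallel to BE: direction (0, 1); meets HB at U = (-3, 0)
U = H + t·(B−H) with t = -2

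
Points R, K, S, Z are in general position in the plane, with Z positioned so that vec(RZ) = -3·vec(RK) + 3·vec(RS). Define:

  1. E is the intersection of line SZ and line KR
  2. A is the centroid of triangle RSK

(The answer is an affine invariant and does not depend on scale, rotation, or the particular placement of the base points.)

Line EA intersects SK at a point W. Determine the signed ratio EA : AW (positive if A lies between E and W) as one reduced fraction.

Assign R = (0, 0), K = (1, 0), S = (0, 1), Z = (-3, 3) — the answer is frame-independent, so this choice is without loss of generality.
1. E is the intersection of line SZ and line KR ⇒ E = (3/2, 0)
2. A is the centroid of triangle RSK ⇒ A = (1/3, 1/3)
line EA meets SK at W = (4/5, 1/5)
A = E + t·(W−E) with t = 5/3, so EA:AW = 5/3:-2/3

EA:AW = -5/2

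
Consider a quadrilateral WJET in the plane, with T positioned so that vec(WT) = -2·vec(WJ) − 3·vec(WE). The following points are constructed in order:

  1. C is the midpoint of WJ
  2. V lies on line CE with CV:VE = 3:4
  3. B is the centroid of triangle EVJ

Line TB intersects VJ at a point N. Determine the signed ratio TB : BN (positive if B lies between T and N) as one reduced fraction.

Choose coordinates W = (0, 0), J = (1, 0), E = (0, 1), T = (-2, -3).
1. C is the midpoint of WJ ⇒ C = (1/2, 0)
2. V lies on line CE with CV:VE = 3:4 ⇒ V = (2/7, 3/7)
3. B is the centroid of triangle EVJ ⇒ B = (3/7, 10/21)
line TB meets VJ at N = (94/259, 99/259)
B = T + t·(N−T) with t = 37/36, so TB:BN = 37/36:-1/36

TB:BN = -37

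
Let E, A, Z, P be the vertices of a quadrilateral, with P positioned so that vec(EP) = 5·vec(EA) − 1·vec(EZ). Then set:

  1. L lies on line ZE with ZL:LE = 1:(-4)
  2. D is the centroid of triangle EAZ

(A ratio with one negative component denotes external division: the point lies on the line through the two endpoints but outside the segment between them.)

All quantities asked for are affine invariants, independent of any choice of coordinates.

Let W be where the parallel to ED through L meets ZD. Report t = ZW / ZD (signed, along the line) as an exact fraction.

Choose coordinates E = (0, 0), A = (1, 0), Z = (0, 1), P = (5, -1).
1. L lies on line ZE with ZL:LE = 1:(-4) ⇒ L = (0, 4/3)
2. D is the centroid of triangle EAZ ⇒ D = (1/3, 1/3)
through L parallel to ED: direction (1/3, 1/3); meets ZD at W = (-1/9, 11/9)
W = Z + t·(D−Z) with t = -1/3

t = -1/3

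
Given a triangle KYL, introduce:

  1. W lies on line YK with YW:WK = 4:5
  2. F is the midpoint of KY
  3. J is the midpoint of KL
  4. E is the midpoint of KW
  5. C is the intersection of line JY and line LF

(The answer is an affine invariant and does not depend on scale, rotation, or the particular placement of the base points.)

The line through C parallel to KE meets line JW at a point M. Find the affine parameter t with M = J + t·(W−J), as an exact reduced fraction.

t = 1/3

Choose coordinates K = (0, 0), Y = (1, 0), L = (0, 1).
1. W lies on line YK with YW:WK = 4:5 ⇒ W = (5/9, 0)
2. F is the midpoint of KY ⇒ F = (1/2, 0)
3. J is the midpoint of KL ⇒ J = (0, 1/2)
4. E is the midpoint of KW ⇒ E = (5/18, 0)
5. C is the intersection of line JY and line LF ⇒ C = (1/3, 1/3)
through C parallel to KE: direction (5/18, 0); meets JW at M = (5/27, 1/3)
M = J + t·(W−J) with t = 1/3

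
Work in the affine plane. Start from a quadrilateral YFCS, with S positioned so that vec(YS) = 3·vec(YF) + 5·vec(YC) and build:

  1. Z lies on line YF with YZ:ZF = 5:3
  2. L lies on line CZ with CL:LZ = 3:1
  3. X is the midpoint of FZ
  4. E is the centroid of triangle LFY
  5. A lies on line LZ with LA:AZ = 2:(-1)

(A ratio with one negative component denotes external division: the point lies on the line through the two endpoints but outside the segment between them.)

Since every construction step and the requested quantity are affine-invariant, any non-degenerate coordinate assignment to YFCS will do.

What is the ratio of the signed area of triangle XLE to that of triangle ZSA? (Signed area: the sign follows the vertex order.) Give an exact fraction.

[XLE]:[ZSA] = -5/132

Set Y = (0, 0), F = (1, 0), C = (0, 1), S = (3, 5); any affine frame gives the same invariant.
1. Z lies on line YF with YZ:ZF = 5:3 ⇒ Z = (5/8, 0)
2. L lies on line CZ with CL:LZ = 3:1 ⇒ L = (15/32, 1/4)
3. X is the midpoint of FZ ⇒ X = (13/16, 0)
4. E is the centroid of triangle LFY ⇒ E = (47/96, 1/12)
5. A lies on line LZ with LA:AZ = 2:(-1) ⇒ A = (25/32, -1/4)
2·[XLE] = 5/96, 2·[ZSA] = -11/8
[XLE]:[ZSA] = 5/96:-11/8 = -5/132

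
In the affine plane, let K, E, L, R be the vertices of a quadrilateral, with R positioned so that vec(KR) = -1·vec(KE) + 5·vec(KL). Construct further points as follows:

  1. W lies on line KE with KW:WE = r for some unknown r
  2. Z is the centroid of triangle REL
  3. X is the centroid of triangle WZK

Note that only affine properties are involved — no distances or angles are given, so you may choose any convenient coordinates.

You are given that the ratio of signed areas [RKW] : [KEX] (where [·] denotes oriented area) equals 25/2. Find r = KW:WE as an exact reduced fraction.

r = -5/2

Choose coordinates K = (0, 0), E = (1, 0), L = (0, 1), R = (-1, 5).
1. With KW:WE = r, write λ = r/(r+1) so W = K + λ·(E−K); W is affine-linear in λ
2. Z is the centroid of triangle REL ⇒ Z = (0, 2)
3. X is the centroid of triangle WZK ⇒ X is an affine combination of earlier points and hence also affine-linear in λ
Every point depending on W is an affine combination of W and λ-independent points, so each such coordinate is linear in λ; the λ² term in each signed area is a multiple of (E−K)×(E−K) = 0, so 2·[RKW] and 2·[KEX] are each linear in λ. Evaluating at λ=0 and λ=1:
  2·[RKW] = 5·λ,   2·[KEX] = 2/3
So [RKW]:[KEX] = (5·λ) / (2/3). Setting this equal to 25/2:
  5·λ = 25/2·(2/3)  ⇒  λ = 5/3
Then r = λ/(1−λ) = (5/3)/(-2/3) = -5/2. Check: with r = -5/2, W = (5/3, 0) and [RKW]:[KEX] = 25/2 as required.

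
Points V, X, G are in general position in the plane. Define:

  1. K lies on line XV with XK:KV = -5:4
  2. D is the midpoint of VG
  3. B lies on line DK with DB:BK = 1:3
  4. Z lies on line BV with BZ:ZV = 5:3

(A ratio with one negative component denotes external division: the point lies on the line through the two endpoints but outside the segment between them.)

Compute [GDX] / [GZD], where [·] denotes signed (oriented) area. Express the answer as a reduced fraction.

Assign V = (0, 0), X = (1, 0), G = (0, 1) — the answer is frame-independent, so this choice is without loss of generality.
1. K lies on line XV with XK:KV = -5:4 ⇒ K = (-4, 0)
2. D is the midpoint of VG ⇒ D = (0, 1/2)
3. B lies on line DK with DB:BK = 1:3 ⇒ B = (-1, 3/8)
4. Z lies on line BV with BZ:ZV = 5:3 ⇒ Z = (-3/8, 9/64)
2·[GDX] = 1/2, 2·[GZD] = 3/16
[GDX]:[GZD] = 1/2:3/16 = 8/3

[GDX]:[GZD] = 8/3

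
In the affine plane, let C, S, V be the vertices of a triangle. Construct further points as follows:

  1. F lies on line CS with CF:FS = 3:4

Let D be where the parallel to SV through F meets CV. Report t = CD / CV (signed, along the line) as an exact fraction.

t = 3/7

Work in coordinates with C = (0, 0), S = (1, 0), V = (0, 1).
1. F lies on line CS with CF:FS = 3:4 ⇒ F = (3/7, 0)
through F parallel to SV: direction (-1, 1); meets CV at D = (0, 3/7)
D = C + t·(V−C) with t = 3/7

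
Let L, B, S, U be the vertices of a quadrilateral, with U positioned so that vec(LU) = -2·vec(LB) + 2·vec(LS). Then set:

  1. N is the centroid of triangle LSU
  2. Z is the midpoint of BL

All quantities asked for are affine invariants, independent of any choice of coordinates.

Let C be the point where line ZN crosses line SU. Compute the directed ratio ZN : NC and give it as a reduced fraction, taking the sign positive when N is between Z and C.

ZN:NC = 5/4

Work in coordinates with L = (0, 0), B = (1, 0), S = (0, 1), U = (-2, 2).
1. N is the centroid of triangle LSU ⇒ N = (-2/3, 1)
2. Z is the midpoint of BL ⇒ Z = (1/2, 0)
line ZN meets SU at C = (-8/5, 9/5)
N = Z + t·(C−Z) with t = 5/9, so ZN:NC = 5/9:4/9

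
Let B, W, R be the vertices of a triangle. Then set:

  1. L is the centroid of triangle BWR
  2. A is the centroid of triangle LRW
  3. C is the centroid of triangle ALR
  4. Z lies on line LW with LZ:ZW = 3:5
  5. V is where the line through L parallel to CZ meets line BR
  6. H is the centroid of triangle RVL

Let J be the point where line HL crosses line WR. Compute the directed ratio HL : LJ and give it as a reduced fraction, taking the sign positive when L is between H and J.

HL:LJ = -83/210

Set B = (0, 0), W = (1, 0), R = (0, 1); any affine frame gives the same invariant.
1. L is the centroid of triangle BWR ⇒ L = (1/3, 1/3)
2. A is the centroid of triangle LRW ⇒ A = (4/9, 4/9)
3. C is the centroid of triangle ALR ⇒ C = (7/27, 16/27)
4. Z lies on line LW with LZ:ZW = 3:5 ⇒ Z = (7/12, 5/24)
5. V is where the line through L parallel to CZ meets line BR ⇒ V = (0, 51/70)
6. H is the centroid of triangle RVL ⇒ H = (1/9, 433/630)
line HL meets WR at J = (-19/83, 102/83)
L = H + t·(J−H) with t = -83/127, so HL:LJ = -83/127:210/127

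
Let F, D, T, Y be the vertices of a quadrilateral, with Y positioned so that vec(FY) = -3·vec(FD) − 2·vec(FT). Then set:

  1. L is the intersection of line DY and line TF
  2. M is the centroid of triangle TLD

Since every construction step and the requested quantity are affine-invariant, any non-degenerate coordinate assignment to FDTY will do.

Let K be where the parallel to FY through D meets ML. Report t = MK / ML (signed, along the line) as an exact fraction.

Assign F = (0, 0), D = (1, 0), T = (0, 1), Y = (-3, -2) — the answer is frame-independent, so this choice is without loss of generality.
1. L is the intersection of line DY and line TF ⇒ L = (0, -1/2)
2. M is the centroid of triangle TLD ⇒ M = (1/3, 1/6)
through D parallel to FY: direction (-3, -2); meets ML at K = (-1/8, -3/4)
K = M + t·(L−M) with t = 11/8

t = 11/8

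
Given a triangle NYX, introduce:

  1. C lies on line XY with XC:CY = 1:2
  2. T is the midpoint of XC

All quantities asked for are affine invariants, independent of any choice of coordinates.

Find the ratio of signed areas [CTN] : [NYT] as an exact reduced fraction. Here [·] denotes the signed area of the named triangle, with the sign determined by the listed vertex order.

[CTN]:[NYT] = 1/5

Assign N = (0, 0), Y = (1, 0), X = (0, 1) — the answer is frame-independent, so this choice is without loss of generality.
1. C lies on line XY with XC:CY = 1:2 ⇒ C = (1/3, 2/3)
2. T is the midpoint of XC ⇒ T = (1/6, 5/6)
2·[CTN] = 1/6, 2·[NYT] = 5/6
[CTN]:[NYT] = 1/6:5/6 = 1/5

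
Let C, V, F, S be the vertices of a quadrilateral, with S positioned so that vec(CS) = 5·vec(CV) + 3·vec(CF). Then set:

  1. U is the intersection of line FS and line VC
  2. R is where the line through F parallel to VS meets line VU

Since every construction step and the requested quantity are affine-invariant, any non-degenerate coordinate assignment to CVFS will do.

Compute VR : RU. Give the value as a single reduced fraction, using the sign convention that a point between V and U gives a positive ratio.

Choose coordinates C = (0, 0), V = (1, 0), F = (0, 1), S = (5, 3).
1. U is the intersection of line FS and line VC ⇒ U = (-5/2, 0)
2. R is where the line through F parallel to VS meets line VU ⇒ R = (-4/3, 0)
R = V + t·(U−V) with t = 2/3, so VR:RU = t:(1−t) = 2/3:1/3

VR:RU = 2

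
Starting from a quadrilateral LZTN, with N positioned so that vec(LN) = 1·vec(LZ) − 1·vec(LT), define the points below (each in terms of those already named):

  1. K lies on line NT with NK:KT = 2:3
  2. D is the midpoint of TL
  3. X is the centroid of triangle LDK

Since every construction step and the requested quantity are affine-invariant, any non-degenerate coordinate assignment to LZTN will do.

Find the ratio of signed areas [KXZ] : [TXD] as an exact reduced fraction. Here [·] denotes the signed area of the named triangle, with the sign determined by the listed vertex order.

Choose coordinates L = (0, 0), Z = (1, 0), T = (0, 1), N = (1, -1).
1. K lies on line NT with NK:KT = 2:3 ⇒ K = (3/5, -1/5)
2. D is the midpoint of TL ⇒ D = (0, 1/2)
3. X is the centroid of triangle LDK ⇒ X = (1/5, 1/10)
2·[KXZ] = -1/5, 2·[TXD] = -1/10
[KXZ]:[TXD] = -1/5:-1/10 = 2

[KXZ]:[TXD] = 2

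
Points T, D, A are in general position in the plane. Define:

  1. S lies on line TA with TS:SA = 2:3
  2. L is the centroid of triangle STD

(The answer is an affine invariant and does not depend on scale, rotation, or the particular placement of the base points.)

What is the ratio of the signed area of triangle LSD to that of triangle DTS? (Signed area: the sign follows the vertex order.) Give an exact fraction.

[LSD]:[DTS] = 1/3

Assign T = (0, 0), D = (1, 0), A = (0, 1) — the answer is frame-independent, so this choice is without loss of generality.
1. S lies on line TA with TS:SA = 2:3 ⇒ S = (0, 2/5)
2. L is the centroid of triangle STD ⇒ L = (1/3, 2/15)
2·[LSD] = -2/15, 2·[DTS] = -2/5
[LSD]:[DTS] = -2/15:-2/5 = 1/3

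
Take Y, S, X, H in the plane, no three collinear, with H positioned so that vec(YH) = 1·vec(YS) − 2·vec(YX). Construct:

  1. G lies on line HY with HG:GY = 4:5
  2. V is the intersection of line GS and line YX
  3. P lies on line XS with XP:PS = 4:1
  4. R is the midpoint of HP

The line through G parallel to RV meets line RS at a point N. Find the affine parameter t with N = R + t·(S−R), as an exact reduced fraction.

t = 5/9

Assign Y = (0, 0), S = (1, 0), X = (0, 1), H = (1, -2) — the answer is frame-independent, so this choice is without loss of generality.
1. G lies on line HY with HG:GY = 4:5 ⇒ G = (5/9, -10/9)
2. V is the intersection of line GS and line YX ⇒ V = (0, -5/2)
3. P lies on line XS with XP:PS = 4:1 ⇒ P = (4/5, 1/5)
4. R is the midpoint of HP ⇒ R = (9/10, -9/10)
through G parallel to RV: direction (-9/10, -8/5); meets RS at N = (43/45, -2/5)
N = R + t·(S−R) with t = 5/9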